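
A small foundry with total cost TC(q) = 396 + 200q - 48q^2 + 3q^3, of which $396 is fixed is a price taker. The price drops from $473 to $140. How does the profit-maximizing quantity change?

MC = 200 - 96q + 9q^2; the shutdown threshold is min AVC = $8 (at q = 8).
At P = $473 ≥ min AVC, set P = MC on the rising branch: q = 13.
At P = $140 ≥ min AVC, set P = MC: q = 10. The firm stays open but cuts output.

Output falls from 13 to 10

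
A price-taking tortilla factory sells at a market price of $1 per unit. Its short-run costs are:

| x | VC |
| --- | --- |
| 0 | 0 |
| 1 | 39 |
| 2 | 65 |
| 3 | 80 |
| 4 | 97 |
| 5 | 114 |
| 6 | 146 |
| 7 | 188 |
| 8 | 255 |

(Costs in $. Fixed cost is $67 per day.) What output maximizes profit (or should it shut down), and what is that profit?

x = 0 (shut down); profit = -$67

Tabulate TR − TC: x=0: -67; x=1: -105; x=2: -130; x=3: -144; x=4: -160; x=5: -176; x=6: -207; x=7: -248; x=8: -314.
Profit is highest at x = 0. Equivalently, the lowest AVC in the table is 114/5 ≈ $22.80 at x = 5, and P = $1 falls below it — price never covers variable cost, so the firm shuts down and loses only its fixed cost.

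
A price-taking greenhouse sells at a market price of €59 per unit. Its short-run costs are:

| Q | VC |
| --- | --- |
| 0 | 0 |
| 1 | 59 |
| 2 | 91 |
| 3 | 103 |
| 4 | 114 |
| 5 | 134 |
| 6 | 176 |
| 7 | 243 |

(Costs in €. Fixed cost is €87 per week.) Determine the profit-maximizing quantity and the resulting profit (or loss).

Tabulate TR − TC: Q=0: -87; Q=1: -87; Q=2: -60; Q=3: -13; Q=4: 35; Q=5: 74; Q=6: 91; Q=7: 83.
Profit is maximized at Q = 6. AVC there is 176/6 = €29.33 ≤ P, so producing beats shutting down (which would give -€87).

Q = 6; profit = €91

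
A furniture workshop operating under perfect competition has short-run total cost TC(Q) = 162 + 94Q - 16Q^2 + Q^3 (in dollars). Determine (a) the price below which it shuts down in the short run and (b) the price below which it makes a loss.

Shutdown price = $30; break-even price = $49

Shutdown price = min AVC. AVC = 94 - 16Q + Q^2, with vertex at Q = 8 and minimum $30.
ATC = 162/Q + 94 - 16Q + Q^2. Setting dATC/dQ = −162/Q^2 − 16 + 2Q = 0 gives Q = 9 (since 2·9^3 − 16·9^2 = 162).
min ATC = 162/9 + 94 − 16·9 + 9^2 = $49. That is the break-even price.
Between these two prices the firm operates at a loss; above $49 it earns a profit.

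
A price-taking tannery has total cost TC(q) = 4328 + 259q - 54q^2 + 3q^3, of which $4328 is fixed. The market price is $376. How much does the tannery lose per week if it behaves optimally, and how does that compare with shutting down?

AVC = 259 - 54q + 3q^2; min AVC = $16 at q = 9. Since P = $376 ≥ min AVC, the firm produces.
With MC = 259 - 108q + 9q^2, P = MC on the upward-sloping part at q* = 13.
TR = 376·13 = 4888. TC = 4328 + 832 = 5160. Profit = 4888 − 5160 = -$272.
Shutting down would mean losing the fixed cost of $4328, so operating at a loss of $272 is better by $4056.

Profit = -$272 at q = 13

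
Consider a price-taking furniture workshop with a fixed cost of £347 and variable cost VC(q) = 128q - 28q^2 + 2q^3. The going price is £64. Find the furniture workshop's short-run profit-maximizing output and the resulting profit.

Profit = -£91 at q = 8

AVC = 128 - 28q + 2q^2 has its minimum £30 at q = 7; price £64 clears that bar, so the firm operates.
With MC = 128 - 56q + 6q^2, P = MC on the upward-sloping part at q* = 8.
TR = 64·8 = 512. TC = 347 + 256 = 603. Profit = 512 − 603 = -£91.
That loss of £91 beats the £347 the firm would lose by shutting down; producing recovers £256 of fixed cost.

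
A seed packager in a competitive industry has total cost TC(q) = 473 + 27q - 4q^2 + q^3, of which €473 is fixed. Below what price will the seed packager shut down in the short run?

€23 per unit

Short-run supply begins at min AVC. From VC = 27q - 4q^2 + q^3, AVC = 27 - 4q + q^2.
dAVC/dq = -4 + 2q = 0 gives q = 2. min AVC = 27 - 4·2 + 2^2 = 23.
The firm shuts down for any P below €23.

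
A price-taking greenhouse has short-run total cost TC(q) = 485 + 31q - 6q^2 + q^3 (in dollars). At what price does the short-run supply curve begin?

$22 per unit

Short-run supply begins at min AVC. From VC = 31q - 6q^2 + q^3, AVC = 31 - 6q + q^2.
At the minimum of AVC, MC = AVC. MC = 31 - 12q + 3q^2; setting MC = AVC gives 2q^2 - 6q = 0, so q = 3. min AVC = 22.
The firm shuts down for any P below $22.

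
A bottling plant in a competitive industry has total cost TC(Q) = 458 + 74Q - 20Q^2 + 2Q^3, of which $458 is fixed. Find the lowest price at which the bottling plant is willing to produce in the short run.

$24 per unit

The shutdown price is the minimum of AVC. VC = 74Q - 20Q^2 + 2Q^3, so AVC = 74 - 20Q + 2Q^2.
dAVC/dQ = -20 + 4Q = 0 gives Q = 5. min AVC = 74 - 20·5 + 2·5^2 = 24.
So the shutdown price is $24.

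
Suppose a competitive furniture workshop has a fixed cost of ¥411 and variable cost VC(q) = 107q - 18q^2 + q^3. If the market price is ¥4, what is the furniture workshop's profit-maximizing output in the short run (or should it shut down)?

Shut down

From TC, MC = TC'(q) = 107 - 36q + 3q^2 and AVC = VC/q = 107 - 18q + q^2.
AVC is minimized where dAVC/dq = -18 + 2q = 0, at q = 9; min AVC = 107 - 18·9 + 9^2 = ¥26.
P = ¥4 lies below min AVC = ¥26; no output level covers variable cost.
Best response: produce nothing and absorb the ¥411 fixed cost.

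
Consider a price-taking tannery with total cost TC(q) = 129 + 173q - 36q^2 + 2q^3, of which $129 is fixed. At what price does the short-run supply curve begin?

$11 per unit

The firm shuts down when price falls below the minimum of average variable cost. AVC = VC/q = 173 - 36q + 2q^2.
dAVC/dq = -36 + 4q = 0 gives q = 9. min AVC = 173 - 36·9 + 2·9^2 = 11.
The firm shuts down for any P below $11.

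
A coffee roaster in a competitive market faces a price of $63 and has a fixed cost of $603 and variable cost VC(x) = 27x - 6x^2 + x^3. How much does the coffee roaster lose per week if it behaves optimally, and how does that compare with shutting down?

AVC = 27 - 6x + x^2; min AVC = $18 at x = 3. Since P = $63 ≥ min AVC, the firm produces.
With MC = 27 - 12x + 3x^2, P = MC on the upward-sloping part at x* = 6.
TR = 63·6 = 378. TC = 603 + 162 = 765. Profit = 378 − 765 = -$387.
That loss of $387 beats the $603 the firm would lose by shutting down; producing recovers $216 of fixed cost.

Profit = -$387 at x = 6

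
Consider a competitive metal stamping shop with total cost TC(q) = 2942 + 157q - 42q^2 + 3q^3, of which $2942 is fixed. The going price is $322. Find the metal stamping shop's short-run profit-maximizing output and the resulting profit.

Profit = -$38 at q = 11

AVC = 157 - 42q + 3q^2; min AVC = $10 at q = 7. Since P = $322 ≥ min AVC, the firm produces.
With MC = 157 - 84q + 9q^2, P = MC on the upward-sloping part at q* = 11.
TR = 322·11 = 3542. TC = 2942 + 638 = 3580. Profit = 3542 − 3580 = -$38.
Shutting down would mean losing the fixed cost of $2942, so operating at a loss of $38 is better by $2904.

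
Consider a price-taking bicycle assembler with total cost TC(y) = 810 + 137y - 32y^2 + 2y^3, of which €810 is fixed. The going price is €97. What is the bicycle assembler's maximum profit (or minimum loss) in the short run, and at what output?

AVC = 137 - 32y + 2y^2 has its minimum €9 at y = 8; price €97 clears that bar, so the firm operates.
With MC = 137 - 64y + 6y^2, P = MC on the upward-sloping part at y* = 10.
TR = 97·10 = 970. TC = 810 + 170 = 980. Profit = 970 − 980 = -€10.
Shutting down would mean losing the fixed cost of €810, so operating at a loss of €10 is better by €800.

Profit = -€10 at y = 10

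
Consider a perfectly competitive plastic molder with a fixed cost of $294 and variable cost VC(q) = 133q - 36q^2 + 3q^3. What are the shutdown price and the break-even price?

Shutdown price = $25; break-even price = $70

Shutdown price = min AVC. AVC = 133 - 36q + 3q^2, with vertex at q = 6 and minimum $25.
ATC = 294/q + 133 - 36q + 3q^2. Setting dATC/dq = −294/q^2 − 36 + 6q = 0 gives q = 7 (since 6·7^3 − 36·7^2 = 294).
min ATC = 294/7 + 133 − 36·7 + 3·7^2 = $70. That is the break-even price.
For $25 ≤ P < $70 the firm produces at a loss; below $25 it shuts down.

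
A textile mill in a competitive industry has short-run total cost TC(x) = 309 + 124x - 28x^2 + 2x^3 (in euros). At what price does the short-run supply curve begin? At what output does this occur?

The shutdown price is the minimum of AVC. VC = 124x - 28x^2 + 2x^3, so AVC = 124 - 28x + 2x^2.
dAVC/dx = -28 + 4x = 0 gives x = 7. min AVC = 124 - 28·7 + 2·7^2 = 26.
So the shutdown price is €26.

€26 per unit, at x = 7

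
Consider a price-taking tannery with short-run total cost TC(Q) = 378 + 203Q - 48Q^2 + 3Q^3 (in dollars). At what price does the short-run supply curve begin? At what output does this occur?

The shutdown price is the minimum of AVC. VC = 203Q - 48Q^2 + 3Q^3, so AVC = 203 - 48Q + 3Q^2.
dAVC/dQ = -48 + 6Q = 0 gives Q = 8. min AVC = 203 - 48·8 + 3·8^2 = 11.
For P < $11 the firm produces nothing.

$11 per unit, at Q = 8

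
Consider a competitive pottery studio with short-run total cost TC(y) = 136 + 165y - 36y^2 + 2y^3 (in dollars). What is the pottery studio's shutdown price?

$3 per unit

The shutdown price is the minimum of AVC. VC = 165y - 36y^2 + 2y^3, so AVC = 165 - 36y + 2y^2.
dAVC/dy = -36 + 4y = 0 gives y = 9. min AVC = 165 - 36·9 + 2·9^2 = 3.
For P < $3 the firm produces nothing.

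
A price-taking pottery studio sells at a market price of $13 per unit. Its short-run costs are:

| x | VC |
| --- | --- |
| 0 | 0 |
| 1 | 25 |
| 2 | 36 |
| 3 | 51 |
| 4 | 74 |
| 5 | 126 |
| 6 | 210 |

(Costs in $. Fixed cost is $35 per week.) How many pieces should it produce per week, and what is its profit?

x = 0 (shut down); profit = -$35

Compute π = P·x − TC at each output: x=0: -35; x=1: -47; x=2: -45; x=3: -47; x=4: -57; x=5: -96; x=6: -167.
Profit is highest at x = 0. Equivalently, the lowest AVC in the table is 51/3 ≈ $17 at x = 3, and P = $13 falls below it — price never covers variable cost, so the firm shuts down and loses only its fixed cost.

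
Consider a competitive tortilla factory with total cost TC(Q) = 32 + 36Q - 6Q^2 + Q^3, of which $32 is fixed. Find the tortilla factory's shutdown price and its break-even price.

Shutdown price = $27; break-even price = $36

Shutdown price = min AVC. AVC = 36 - 6Q + Q^2, with vertex at Q = 3 and minimum $27.
ATC = 32/Q + 36 - 6Q + Q^2. Setting dATC/dQ = −32/Q^2 − 6 + 2Q = 0 gives Q = 4 (since 2·4^3 − 6·4^2 = 32).
min ATC = 32/4 + 36 − 6·4 + 4^2 = $36. That is the break-even price.
For $27 ≤ P < $36 the firm produces at a loss; below $27 it shuts down.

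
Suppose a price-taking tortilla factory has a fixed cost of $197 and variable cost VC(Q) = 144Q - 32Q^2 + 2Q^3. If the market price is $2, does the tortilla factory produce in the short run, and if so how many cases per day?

From TC, MC = TC'(Q) = 144 - 64Q + 6Q^2 and AVC = VC/Q = 144 - 32Q + 2Q^2.
AVC is minimized where dAVC/dQ = -32 + 4Q = 0, at Q = 8; min AVC = 144 - 32·8 + 2·8^2 = $16.
P = $2 lies below min AVC = $16; no output level covers variable cost.
Shutting down limits the loss to fixed cost, $197.

Shut down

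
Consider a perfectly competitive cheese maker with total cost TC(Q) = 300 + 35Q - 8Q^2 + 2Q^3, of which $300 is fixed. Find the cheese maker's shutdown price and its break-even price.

AVC = 35 - 8Q + 2Q^2; minimized at Q = 2, giving min AVC = $27. That is the shutdown price.
ATC = 300/Q + 35 - 8Q + 2Q^2. Setting dATC/dQ = −300/Q^2 − 8 + 4Q = 0 gives Q = 5 (since 4·5^3 − 8·5^2 = 300).
min ATC = 300/5 + 35 − 8·5 + 2·5^2 = $105. That is the break-even price.
Between these two prices the firm operates at a loss; above $105 it earns a profit.

Shutdown price = $27; break-even price = $105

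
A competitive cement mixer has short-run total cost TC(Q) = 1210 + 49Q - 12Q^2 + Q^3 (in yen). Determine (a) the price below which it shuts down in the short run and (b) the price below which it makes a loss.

AVC = 49 - 12Q + Q^2; minimized at Q = 6, giving min AVC = ¥13. That is the shutdown price.
ATC = 1210/Q + 49 - 12Q + Q^2. Setting dATC/dQ = −1210/Q^2 − 12 + 2Q = 0 gives Q = 11 (since 2·11^3 − 12·11^2 = 1210).
min ATC = 1210/11 + 49 − 12·11 + 11^2 = ¥148. That is the break-even price.
Between these two prices the firm operates at a loss; above ¥148 it earns a profit.

Shutdown price = ¥13; break-even price = ¥148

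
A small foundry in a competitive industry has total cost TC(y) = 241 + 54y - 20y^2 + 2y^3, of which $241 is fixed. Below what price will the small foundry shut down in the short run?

$4 per unit

The firm shuts down when price falls below the minimum of average variable cost. AVC = VC/y = 54 - 20y + 2y^2.
dAVC/dy = -20 + 4y = 0 gives y = 5. min AVC = 54 - 20·5 + 2·5^2 = 4.
So the shutdown price is $4.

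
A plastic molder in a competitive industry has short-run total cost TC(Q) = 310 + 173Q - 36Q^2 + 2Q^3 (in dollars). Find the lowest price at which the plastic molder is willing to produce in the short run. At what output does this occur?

The shutdown price is the minimum of AVC. VC = 173Q - 36Q^2 + 2Q^3, so AVC = 173 - 36Q + 2Q^2.
At the minimum of AVC, MC = AVC. MC = 173 - 72Q + 6Q^2; setting MC = AVC gives 4Q^2 - 36Q = 0, so Q = 9. min AVC = 11.
The firm shuts down for any P below $11.

$11 per unit, at Q = 9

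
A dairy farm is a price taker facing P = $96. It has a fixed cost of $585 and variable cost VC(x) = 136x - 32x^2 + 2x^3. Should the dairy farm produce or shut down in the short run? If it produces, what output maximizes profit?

Produce at x = 10

Strip out fixed cost: VC = 136x - 32x^2 + 2x^3. Then AVC = 136 - 32x + 2x^2 and MC = 136 - 64x + 6x^2.
The AVC parabola has its vertex at x = 32/4 = 8, where AVC = 136 - 32·8 + 2·8^2 = $8.
P = $96 exceeds min AVC = $8, so the firm stays open.
P = MC gives 40 - 64x + 6x^2 = 0, with roots 2/3 and 10. Take the larger (rising MC): x* = 10.
Check: AVC at x = 10 is $16 ≤ P, so revenue covers variable cost.
Profit = P·x − TC = 96·10 − 745 = $215.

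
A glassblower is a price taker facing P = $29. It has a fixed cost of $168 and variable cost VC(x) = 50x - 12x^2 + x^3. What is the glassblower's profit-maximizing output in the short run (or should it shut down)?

Produce at x = 7

Variable cost is VC = 50x - 12x^2 + x^3, so AVC = VC/x = 50 - 12x + x^2 and MC = dTC/dx = 50 - 24x + 3x^2.
The AVC parabola has its vertex at x = 12/2 = 6, where AVC = 50 - 12·6 + 6^2 = $14.
Since P = $29 ≥ min AVC = $14, price covers variable cost and the firm should produce.
Set P = MC: 29 = 50 - 24x + 3x^2 → 21 - 24x + 3x^2 = 0. The roots are x = 1 and x = 7; the profit-maximizing output is on the rising part of MC, so x* = 7.
Check: AVC at x = 7 is $15 ≤ P, so revenue covers variable cost.
Profit = P·x − TC = 29·7 − 273 = -$70, a loss, but smaller than the $168 fixed cost the firm would lose by shutting down.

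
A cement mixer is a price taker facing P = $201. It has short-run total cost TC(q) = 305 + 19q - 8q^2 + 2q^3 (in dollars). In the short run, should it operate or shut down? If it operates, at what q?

From TC, MC = TC'(q) = 19 - 16q + 6q^2 and AVC = VC/q = 19 - 8q + 2q^2.
AVC hits its minimum where MC = AVC, at q = 2, giving min AVC = 19 - 8·2 + 2·2^2 = $11.
P = $201 exceeds min AVC = $11, so the firm stays open.
P = MC gives -182 - 16q + 6q^2 = 0, with roots -13/3 and 7. Take the larger (rising MC): q* = 7.
Check: AVC at q = 7 is $61 ≤ P, so revenue covers variable cost.
Profit = P·q − TC = 201·7 − 732 = $675.

Produce at q = 7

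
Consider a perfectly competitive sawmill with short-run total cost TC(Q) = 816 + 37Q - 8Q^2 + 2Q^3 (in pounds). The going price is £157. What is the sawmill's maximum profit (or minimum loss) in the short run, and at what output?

Profit = -£240 at Q = 6

AVC = 37 - 8Q + 2Q^2 has its minimum £29 at Q = 2; price £157 clears that bar, so the firm operates.
MC = 37 - 16Q + 6Q^2. Setting P = MC and taking the root on the rising branch gives Q* = 6.
TR = 157·6 = 942. TC = 816 + 366 = 1182. Profit = 942 − 1182 = -£240.
That loss of £240 beats the £816 the firm would lose by shutting down; producing recovers £576 of fixed cost.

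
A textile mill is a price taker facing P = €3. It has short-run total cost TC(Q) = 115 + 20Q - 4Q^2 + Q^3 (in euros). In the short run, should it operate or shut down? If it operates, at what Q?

From TC, MC = TC'(Q) = 20 - 8Q + 3Q^2 and AVC = VC/Q = 20 - 4Q + Q^2.
The AVC parabola has its vertex at Q = 4/2 = 2, where AVC = 20 - 4·2 + 2^2 = €16.
With P < min AVC (€3 < €16), every unit sold adds to the loss.
Shutting down limits the loss to fixed cost, €115.

Shut down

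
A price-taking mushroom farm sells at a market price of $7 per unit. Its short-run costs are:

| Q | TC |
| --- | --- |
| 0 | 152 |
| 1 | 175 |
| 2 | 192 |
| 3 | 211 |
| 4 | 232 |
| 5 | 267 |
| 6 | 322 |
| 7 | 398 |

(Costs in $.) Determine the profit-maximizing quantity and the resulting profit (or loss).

Profit at each row (π = 7Q − TC): Q=0: -152; Q=1: -168; Q=2: -178; Q=3: -190; Q=4: -204; Q=5: -232; Q=6: -280; Q=7: -349.
Profit is highest at Q = 0. Equivalently, the lowest AVC in the table is 59/3 ≈ $19.67 at Q = 3, and P = $7 falls below it — price never covers variable cost, so the firm shuts down and loses only its fixed cost.

Q = 0 (shut down); profit = -$152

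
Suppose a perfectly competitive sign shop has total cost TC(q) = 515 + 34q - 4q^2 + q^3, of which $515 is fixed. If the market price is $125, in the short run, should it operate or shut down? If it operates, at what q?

Produce at q = 7

From TC, MC = TC'(q) = 34 - 8q + 3q^2 and AVC = VC/q = 34 - 4q + q^2.
The AVC parabola has its vertex at q = 4/2 = 2, where AVC = 34 - 4·2 + 2^2 = $30.
Since P = $125 ≥ min AVC = $30, price covers variable cost and the firm should produce.
P = MC gives -91 - 8q + 3q^2 = 0, with roots -13/3 and 7. Take the larger (rising MC): q* = 7.
Check: AVC at q = 7 is $55 ≤ P, so revenue covers variable cost.
Profit = P·q − TC = 125·7 − 900 = -$25, a loss, but smaller than the $515 fixed cost the firm would lose by shutting down.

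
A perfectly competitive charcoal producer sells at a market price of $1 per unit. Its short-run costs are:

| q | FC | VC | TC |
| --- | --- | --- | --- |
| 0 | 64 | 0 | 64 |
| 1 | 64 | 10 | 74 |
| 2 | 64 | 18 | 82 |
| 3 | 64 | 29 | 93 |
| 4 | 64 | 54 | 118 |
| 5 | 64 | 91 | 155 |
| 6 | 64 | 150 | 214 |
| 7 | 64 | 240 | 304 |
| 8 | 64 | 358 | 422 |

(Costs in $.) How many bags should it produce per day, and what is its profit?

q = 0 (shut down); profit = -$64

Compute π = P·q − TC at each output: q=0: -64; q=1: -73; q=2: -80; q=3: -90; q=4: -114; q=5: -150; q=6: -208; q=7: -297; q=8: -414.
Profit is highest at q = 0. Equivalently, the lowest AVC in the table is 18/2 ≈ $9 at q = 2, and P = $1 falls below it — price never covers variable cost, so the firm shuts down and loses only its fixed cost.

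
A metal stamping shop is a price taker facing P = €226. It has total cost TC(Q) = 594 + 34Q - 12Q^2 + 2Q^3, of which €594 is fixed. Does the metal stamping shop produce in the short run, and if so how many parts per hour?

Variable cost is VC = 34Q - 12Q^2 + 2Q^3, so AVC = VC/Q = 34 - 12Q + 2Q^2 and MC = dTC/dQ = 34 - 24Q + 6Q^2.
The AVC parabola has its vertex at Q = 12/4 = 3, where AVC = 34 - 12·3 + 2·3^2 = €16.
Since P = €226 ≥ min AVC = €16, price covers variable cost and the firm should produce.
Set P = MC: 226 = 34 - 24Q + 6Q^2 → -192 - 24Q + 6Q^2 = 0. The roots are Q = -4 and Q = 8; the profit-maximizing output is on the rising part of MC, so Q* = 8.
Check: AVC at Q = 8 is €66 ≤ P, so revenue covers variable cost.
Profit = P·Q − TC = 226·8 − 1122 = €686.

Produce at Q = 8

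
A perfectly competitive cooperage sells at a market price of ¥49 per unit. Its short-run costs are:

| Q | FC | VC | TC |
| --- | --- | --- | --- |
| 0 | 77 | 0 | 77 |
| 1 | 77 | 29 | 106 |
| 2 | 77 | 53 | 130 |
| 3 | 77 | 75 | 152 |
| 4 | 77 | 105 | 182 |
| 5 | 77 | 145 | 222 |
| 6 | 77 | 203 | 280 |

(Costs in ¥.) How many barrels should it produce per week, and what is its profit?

Q = 5; profit = ¥23

Tabulate TR − TC: Q=0: -77; Q=1: -57; Q=2: -32; Q=3: -5; Q=4: 14; Q=5: 23; Q=6: 14.
Profit is maximized at Q = 5. AVC there is 145/5 = ¥29 ≤ P, so producing beats shutting down (which would give -¥77).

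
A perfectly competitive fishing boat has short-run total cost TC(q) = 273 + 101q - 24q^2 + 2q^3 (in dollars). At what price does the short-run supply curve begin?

The firm shuts down when price falls below the minimum of average variable cost. AVC = VC/q = 101 - 24q + 2q^2.
dAVC/dq = -24 + 4q = 0 gives q = 6. min AVC = 101 - 24·6 + 2·6^2 = 29.
For P < $29 the firm produces nothing.

$29 per unit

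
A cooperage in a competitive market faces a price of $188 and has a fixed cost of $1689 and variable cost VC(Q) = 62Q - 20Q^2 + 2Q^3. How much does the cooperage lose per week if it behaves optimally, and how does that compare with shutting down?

Profit = -$393 at Q = 9

AVC = 62 - 20Q + 2Q^2 has its minimum $12 at Q = 5; price $188 clears that bar, so the firm operates.
MC = 62 - 40Q + 6Q^2. Setting P = MC and taking the root on the rising branch gives Q* = 9.
TR = 188·9 = 1692. TC = 1689 + 396 = 2085. Profit = 1692 − 2085 = -$393.
That loss of $393 beats the $1689 the firm would lose by shutting down; producing recovers $1296 of fixed cost.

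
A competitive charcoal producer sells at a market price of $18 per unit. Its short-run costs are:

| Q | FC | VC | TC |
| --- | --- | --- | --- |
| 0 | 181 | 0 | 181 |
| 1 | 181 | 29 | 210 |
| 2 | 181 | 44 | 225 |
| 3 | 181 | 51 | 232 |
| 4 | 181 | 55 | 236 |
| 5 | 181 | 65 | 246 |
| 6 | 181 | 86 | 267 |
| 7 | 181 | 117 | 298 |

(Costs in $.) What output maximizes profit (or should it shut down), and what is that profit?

Compute π = P·Q − TC at each output: Q=0: -181; Q=1: -192; Q=2: -189; Q=3: -178; Q=4: -164; Q=5: -156; Q=6: -159; Q=7: -172.
Profit is maximized at Q = 5. AVC there is 65/5 = $13 ≤ P, so producing beats shutting down (which would give -$181).

Q = 5; profit = -$156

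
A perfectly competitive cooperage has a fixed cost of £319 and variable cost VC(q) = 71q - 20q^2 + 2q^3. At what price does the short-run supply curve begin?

£21 per unit

The firm shuts down when price falls below the minimum of average variable cost. AVC = VC/q = 71 - 20q + 2q^2.
dAVC/dq = -20 + 4q = 0 gives q = 5. min AVC = 71 - 20·5 + 2·5^2 = 21.
The firm shuts down for any P below £21.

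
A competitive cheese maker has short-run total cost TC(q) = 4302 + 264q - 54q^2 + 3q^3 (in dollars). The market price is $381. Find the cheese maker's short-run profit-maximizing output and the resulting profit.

AVC = 264 - 54q + 3q^2; min AVC = $21 at q = 9. Since P = $381 ≥ min AVC, the firm produces.
With MC = 264 - 108q + 9q^2, P = MC on the upward-sloping part at q* = 13.
TR = 381·13 = 4953. TC = 4302 + 897 = 5199. Profit = 4953 − 5199 = -$246.
Shutting down would mean losing the fixed cost of $4302, so operating at a loss of $246 is better by $4056.

Profit = -$246 at q = 13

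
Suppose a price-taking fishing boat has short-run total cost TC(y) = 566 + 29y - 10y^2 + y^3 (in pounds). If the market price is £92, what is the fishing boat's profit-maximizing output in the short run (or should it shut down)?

From TC, MC = TC'(y) = 29 - 20y + 3y^2 and AVC = VC/y = 29 - 10y + y^2.
The AVC parabola has its vertex at y = 10/2 = 5, where AVC = 29 - 10·5 + 5^2 = £4.
Since P = £92 ≥ min AVC = £4, price covers variable cost and the firm should produce.
P = MC gives -63 - 20y + 3y^2 = 0, with roots -7/3 and 9. Take the larger (rising MC): y* = 9.
Check: AVC at y = 9 is £20 ≤ P, so revenue covers variable cost.
Profit = P·y − TC = 92·9 − 746 = £82.

Produce at y = 9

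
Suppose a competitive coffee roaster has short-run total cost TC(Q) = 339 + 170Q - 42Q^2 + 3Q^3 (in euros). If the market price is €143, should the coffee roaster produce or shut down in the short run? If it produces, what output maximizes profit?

From TC, MC = TC'(Q) = 170 - 84Q + 9Q^2 and AVC = VC/Q = 170 - 42Q + 3Q^2.
AVC is minimized where dAVC/dQ = -42 + 6Q = 0, at Q = 7; min AVC = 170 - 42·7 + 3·7^2 = €23.
Because €143 ≥ €23, revenue can cover variable cost; the firm operates.
P = MC gives 27 - 84Q + 9Q^2 = 0, with roots 1/3 and 9. Take the larger (rising MC): Q* = 9.
Check: AVC at Q = 9 is €35 ≤ P, so revenue covers variable cost.
Profit = P·Q − TC = 143·9 − 654 = €633.

Produce at Q = 9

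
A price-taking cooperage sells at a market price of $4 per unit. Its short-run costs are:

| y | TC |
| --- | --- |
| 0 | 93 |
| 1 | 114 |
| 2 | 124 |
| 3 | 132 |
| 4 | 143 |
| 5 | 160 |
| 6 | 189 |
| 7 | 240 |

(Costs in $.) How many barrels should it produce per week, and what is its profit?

Tabulate TR − TC: y=0: -93; y=1: -110; y=2: -116; y=3: -120; y=4: -127; y=5: -140; y=6: -165; y=7: -212.
Profit is highest at y = 0. Equivalently, the lowest AVC in the table is 50/4 ≈ $12.50 at y = 4, and P = $4 falls below it — price never covers variable cost, so the firm shuts down and loses only its fixed cost.

y = 0 (shut down); profit = -$93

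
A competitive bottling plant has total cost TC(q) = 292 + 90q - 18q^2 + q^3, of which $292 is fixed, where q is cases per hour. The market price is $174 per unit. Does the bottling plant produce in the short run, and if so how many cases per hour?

From TC, MC = TC'(q) = 90 - 36q + 3q^2 and AVC = VC/q = 90 - 18q + q^2.
The AVC parabola has its vertex at q = 18/2 = 9, where AVC = 90 - 18·9 + 9^2 = $9.
Since P = $174 ≥ min AVC = $9, price covers variable cost and the firm should produce.
Set P = MC: 174 = 90 - 36q + 3q^2 → -84 - 36q + 3q^2 = 0. The roots are q = -2 and q = 14; the profit-maximizing output is on the rising part of MC, so q* = 14.
Check: AVC at q = 14 is $34 ≤ P, so revenue covers variable cost.
Profit = P·q − TC = 174·14 − 768 = $1668.

Produce at q = 14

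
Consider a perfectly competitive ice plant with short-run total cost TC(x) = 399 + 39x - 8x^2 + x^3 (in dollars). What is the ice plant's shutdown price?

The firm shuts down when price falls below the minimum of average variable cost. AVC = VC/x = 39 - 8x + x^2.
dAVC/dx = -8 + 2x = 0 gives x = 4. min AVC = 39 - 8·4 + 4^2 = 23.
The firm shuts down for any P below $23.

$23 per unit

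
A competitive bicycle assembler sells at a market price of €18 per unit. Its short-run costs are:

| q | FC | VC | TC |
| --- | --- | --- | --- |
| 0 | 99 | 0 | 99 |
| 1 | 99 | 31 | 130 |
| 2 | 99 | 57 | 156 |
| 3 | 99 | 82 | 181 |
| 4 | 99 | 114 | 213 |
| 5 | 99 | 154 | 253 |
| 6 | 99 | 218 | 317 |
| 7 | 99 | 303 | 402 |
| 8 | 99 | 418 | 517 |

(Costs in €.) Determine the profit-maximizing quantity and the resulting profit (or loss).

Compute π = P·q − TC at each output: q=0: -99; q=1: -112; q=2: -120; q=3: -127; q=4: -141; q=5: -163; q=6: -209; q=7: -276; q=8: -373.
Profit is highest at q = 0. Equivalently, the lowest AVC in the table is 82/3 ≈ €27.33 at q = 3, and P = €18 falls below it — price never covers variable cost, so the firm shuts down and loses only its fixed cost.

q = 0 (shut down); profit = -€99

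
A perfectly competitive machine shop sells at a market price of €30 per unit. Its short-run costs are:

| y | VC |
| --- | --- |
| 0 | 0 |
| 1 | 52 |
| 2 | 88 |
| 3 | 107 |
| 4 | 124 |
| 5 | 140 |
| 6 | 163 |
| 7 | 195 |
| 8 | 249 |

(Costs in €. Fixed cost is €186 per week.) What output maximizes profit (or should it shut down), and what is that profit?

Compute π = P·y − TC at each output: y=0: -186; y=1: -208; y=2: -214; y=3: -203; y=4: -190; y=5: -176; y=6: -169; y=7: -171; y=8: -195.
Profit is maximized at y = 6. AVC there is 163/6 = €27.17 ≤ P, so producing beats shutting down (which would give -€186).

y = 6; profit = -€169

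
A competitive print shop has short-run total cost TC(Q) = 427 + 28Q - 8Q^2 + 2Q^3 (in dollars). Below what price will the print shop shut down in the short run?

Short-run supply begins at min AVC. From VC = 28Q - 8Q^2 + 2Q^3, AVC = 28 - 8Q + 2Q^2.
At the minimum of AVC, MC = AVC. MC = 28 - 16Q + 6Q^2; setting MC = AVC gives 4Q^2 - 8Q = 0, so Q = 2. min AVC = 20.
For P < $20 the firm produces nothing.

$20 per unit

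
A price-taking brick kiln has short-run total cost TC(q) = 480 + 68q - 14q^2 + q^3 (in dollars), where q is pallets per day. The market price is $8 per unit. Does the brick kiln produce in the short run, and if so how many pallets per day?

Shut down

Strip out fixed cost: VC = 68q - 14q^2 + q^3. Then AVC = 68 - 14q + q^2 and MC = 68 - 28q + 3q^2.
AVC hits its minimum where MC = AVC, at q = 7, giving min AVC = 68 - 14·7 + 7^2 = $19.
With P < min AVC ($8 < $19), every unit sold adds to the loss.
Best response: produce nothing and absorb the $480 fixed cost.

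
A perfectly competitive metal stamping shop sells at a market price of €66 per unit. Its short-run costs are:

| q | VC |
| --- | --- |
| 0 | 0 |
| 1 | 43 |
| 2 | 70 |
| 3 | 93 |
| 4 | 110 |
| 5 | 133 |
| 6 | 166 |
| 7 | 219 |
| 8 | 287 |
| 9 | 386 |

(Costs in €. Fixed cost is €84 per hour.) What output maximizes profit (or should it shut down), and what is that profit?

q = 7; profit = €159

Profit at each row (π = 66q − TC): q=0: -84; q=1: -61; q=2: -22; q=3: 21; q=4: 70; q=5: 113; q=6: 146; q=7: 159; q=8: 157; q=9: 124.
Profit is maximized at q = 7. AVC there is 219/7 = €31.29 ≤ P, so producing beats shutting down (which would give -€84).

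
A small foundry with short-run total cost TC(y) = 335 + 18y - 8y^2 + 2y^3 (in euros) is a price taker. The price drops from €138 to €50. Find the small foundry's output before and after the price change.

AVC = 18 - 8y + 2y^2, minimized at y = 2 where min AVC = €10. MC = 18 - 16y + 6y^2.
With P = €138 above the shutdown price, P = MC gives y = 6.
At P = €50 ≥ min AVC, set P = MC: y = 4. The firm stays open but cuts output.

Output falls from 6 to 4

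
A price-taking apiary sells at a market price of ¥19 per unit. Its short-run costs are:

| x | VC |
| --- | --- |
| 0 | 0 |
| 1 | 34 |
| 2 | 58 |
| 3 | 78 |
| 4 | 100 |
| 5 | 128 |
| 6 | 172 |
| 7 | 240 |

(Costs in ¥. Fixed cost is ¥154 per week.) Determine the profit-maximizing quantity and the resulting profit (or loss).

x = 0 (shut down); profit = -¥154

Profit at each row (π = 19x − TC): x=0: -154; x=1: -169; x=2: -174; x=3: -175; x=4: -178; x=5: -187; x=6: -212; x=7: -261.
Profit is highest at x = 0. Equivalently, the lowest AVC in the table is 100/4 ≈ ¥25 at x = 4, and P = ¥19 falls below it — price never covers variable cost, so the firm shuts down and loses only its fixed cost.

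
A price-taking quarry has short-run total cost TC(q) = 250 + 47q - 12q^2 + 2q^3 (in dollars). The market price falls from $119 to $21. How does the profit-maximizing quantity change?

Output falls from 6 to 0 (the firm shuts down)

AVC = 47 - 12q + 2q^2, minimized at q = 3 where min AVC = $29. MC = 47 - 24q + 6q^2.
With P = $119 above the shutdown price, P = MC gives q = 6.
At P = $21 < min AVC = $29, price no longer covers variable cost at any output, so the firm shuts down: q = 0.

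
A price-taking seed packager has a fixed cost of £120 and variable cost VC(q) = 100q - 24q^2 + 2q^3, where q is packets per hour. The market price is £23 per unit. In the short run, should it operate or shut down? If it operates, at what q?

Strip out fixed cost: VC = 100q - 24q^2 + 2q^3. Then AVC = 100 - 24q + 2q^2 and MC = 100 - 48q + 6q^2.
AVC hits its minimum where MC = AVC, at q = 6, giving min AVC = 100 - 24·6 + 2·6^2 = £28.
P = £23 lies below min AVC = £28; no output level covers variable cost.
The firm minimizes its loss by shutting down and losing only its fixed cost of £120.

Shut down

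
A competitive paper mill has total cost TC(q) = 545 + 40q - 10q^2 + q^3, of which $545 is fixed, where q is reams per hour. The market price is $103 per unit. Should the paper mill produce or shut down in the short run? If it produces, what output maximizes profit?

Produce at q = 9

From TC, MC = TC'(q) = 40 - 20q + 3q^2 and AVC = VC/q = 40 - 10q + q^2.
The AVC parabola has its vertex at q = 10/2 = 5, where AVC = 40 - 10·5 + 5^2 = $15.
Since P = $103 ≥ min AVC = $15, price covers variable cost and the firm should produce.
Solving P = MC: -63 - 20q + 3q^2 = 0 ⇒ q = -7/3 or 9. On the upward-sloping branch, q* = 9.
Check: AVC at q = 9 is $31 ≤ P, so revenue covers variable cost.
Profit = P·q − TC = 103·9 − 824 = $103.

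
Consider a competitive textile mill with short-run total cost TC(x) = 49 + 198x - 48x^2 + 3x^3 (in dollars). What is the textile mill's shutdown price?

$6 per unit

The shutdown price is the minimum of AVC. VC = 198x - 48x^2 + 3x^3, so AVC = 198 - 48x + 3x^2.
At the minimum of AVC, MC = AVC. MC = 198 - 96x + 9x^2; setting MC = AVC gives 6x^2 - 48x = 0, so x = 8. min AVC = 6.
For P < $6 the firm produces nothing.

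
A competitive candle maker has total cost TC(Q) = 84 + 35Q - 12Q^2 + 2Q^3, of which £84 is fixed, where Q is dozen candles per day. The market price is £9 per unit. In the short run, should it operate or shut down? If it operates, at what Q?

Shut down

From TC, MC = TC'(Q) = 35 - 24Q + 6Q^2 and AVC = VC/Q = 35 - 12Q + 2Q^2.
AVC is minimized where dAVC/dQ = -12 + 4Q = 0, at Q = 3; min AVC = 35 - 12·3 + 2·3^2 = £17.
Since P = £9 < min AVC = £17, price fails to cover variable cost at any output.
Best response: produce nothing and absorb the £84 fixed cost.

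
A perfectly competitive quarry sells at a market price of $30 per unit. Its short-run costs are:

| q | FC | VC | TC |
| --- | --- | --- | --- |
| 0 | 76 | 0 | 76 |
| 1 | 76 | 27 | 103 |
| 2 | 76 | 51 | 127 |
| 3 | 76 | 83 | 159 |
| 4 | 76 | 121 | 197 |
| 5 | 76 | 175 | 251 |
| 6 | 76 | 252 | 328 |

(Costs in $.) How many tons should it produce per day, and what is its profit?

q = 2; profit = -$67

Tabulate TR − TC: q=0: -76; q=1: -73; q=2: -67; q=3: -69; q=4: -77; q=5: -101; q=6: -148.
Profit is maximized at q = 2. AVC there is 51/2 = $25.50 ≤ P, so producing beats shutting down (which would give -$76).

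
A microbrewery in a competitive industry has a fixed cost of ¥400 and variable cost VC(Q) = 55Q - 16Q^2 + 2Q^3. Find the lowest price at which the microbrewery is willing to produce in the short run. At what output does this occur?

¥23 per unit, at Q = 4

The firm shuts down when price falls below the minimum of average variable cost. AVC = VC/Q = 55 - 16Q + 2Q^2.
At the minimum of AVC, MC = AVC. MC = 55 - 32Q + 6Q^2; setting MC = AVC gives 4Q^2 - 16Q = 0, so Q = 4. min AVC = 23.
So the shutdown price is ¥23.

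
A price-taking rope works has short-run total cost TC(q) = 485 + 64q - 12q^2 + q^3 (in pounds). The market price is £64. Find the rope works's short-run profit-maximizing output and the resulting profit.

AVC = 64 - 12q + q^2 has its minimum £28 at q = 6; price £64 clears that bar, so the firm operates.
With MC = 64 - 24q + 3q^2, P = MC on the upward-sloping part at q* = 8.
TR = 64·8 = 512. TC = 485 + 256 = 741. Profit = 512 − 741 = -£229.
By producing, the firm covers all variable cost plus £256 of fixed cost; shutting down would lose the full £485.

Profit = -£229 at q = 8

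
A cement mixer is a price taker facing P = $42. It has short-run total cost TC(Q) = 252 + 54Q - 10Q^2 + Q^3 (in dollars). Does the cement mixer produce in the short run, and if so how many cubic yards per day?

From TC, MC = TC'(Q) = 54 - 20Q + 3Q^2 and AVC = VC/Q = 54 - 10Q + Q^2.
AVC hits its minimum where MC = AVC, at Q = 5, giving min AVC = 54 - 10·5 + 5^2 = $29.
P = $42 exceeds min AVC = $29, so the firm stays open.
P = MC gives 12 - 20Q + 3Q^2 = 0, with roots 2/3 and 6. Take the larger (rising MC): Q* = 6.
Check: AVC at Q = 6 is $30 ≤ P, so revenue covers variable cost.
Profit = P·Q − TC = 42·6 − 432 = -$180, a loss, but smaller than the $252 fixed cost the firm would lose by shutting down.

Produce at Q = 6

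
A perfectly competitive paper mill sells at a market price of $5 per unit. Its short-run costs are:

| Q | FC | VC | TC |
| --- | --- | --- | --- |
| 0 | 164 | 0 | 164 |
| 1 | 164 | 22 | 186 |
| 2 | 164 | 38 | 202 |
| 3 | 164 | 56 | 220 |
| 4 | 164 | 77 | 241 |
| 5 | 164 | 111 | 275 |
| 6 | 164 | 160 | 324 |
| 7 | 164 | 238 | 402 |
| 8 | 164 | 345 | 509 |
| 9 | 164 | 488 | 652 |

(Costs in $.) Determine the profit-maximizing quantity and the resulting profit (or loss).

Q = 0 (shut down); profit = -$164

Compute π = P·Q − TC at each output: Q=0: -164; Q=1: -181; Q=2: -192; Q=3: -205; Q=4: -221; Q=5: -250; Q=6: -294; Q=7: -367; Q=8: -469; Q=9: -607.
Profit is highest at Q = 0. Equivalently, the lowest AVC in the table is 56/3 ≈ $18.67 at Q = 3, and P = $5 falls below it — price never covers variable cost, so the firm shuts down and loses only its fixed cost.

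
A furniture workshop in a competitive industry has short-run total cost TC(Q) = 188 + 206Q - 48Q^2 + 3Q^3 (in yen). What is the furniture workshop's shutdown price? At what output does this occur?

Short-run supply begins at min AVC. From VC = 206Q - 48Q^2 + 3Q^3, AVC = 206 - 48Q + 3Q^2.
dAVC/dQ = -48 + 6Q = 0 gives Q = 8. min AVC = 206 - 48·8 + 3·8^2 = 14.
For P < ¥14 the firm produces nothing.

¥14 per unit, at Q = 8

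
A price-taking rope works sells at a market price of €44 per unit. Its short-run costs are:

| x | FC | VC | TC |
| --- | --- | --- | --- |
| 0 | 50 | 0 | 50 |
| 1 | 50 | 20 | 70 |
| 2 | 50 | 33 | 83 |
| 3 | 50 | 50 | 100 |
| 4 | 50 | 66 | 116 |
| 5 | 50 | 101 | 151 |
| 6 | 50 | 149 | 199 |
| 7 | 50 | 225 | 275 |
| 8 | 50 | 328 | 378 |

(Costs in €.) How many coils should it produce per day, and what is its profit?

Profit at each row (π = 44x − TC): x=0: -50; x=1: -26; x=2: 5; x=3: 32; x=4: 60; x=5: 69; x=6: 65; x=7: 33; x=8: -26.
Profit is maximized at x = 5. AVC there is 101/5 = €20.20 ≤ P, so producing beats shutting down (which would give -€50).

x = 5; profit = €69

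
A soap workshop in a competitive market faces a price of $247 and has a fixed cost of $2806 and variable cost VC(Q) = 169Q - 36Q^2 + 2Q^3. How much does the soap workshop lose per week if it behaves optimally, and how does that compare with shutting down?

Profit = -$102 at Q = 13

AVC = 169 - 36Q + 2Q^2 has its minimum $7 at Q = 9; price $247 clears that bar, so the firm operates.
MC = 169 - 72Q + 6Q^2. Setting P = MC and taking the root on the rising branch gives Q* = 13.
TR = 247·13 = 3211. TC = 2806 + 507 = 3313. Profit = 3211 − 3313 = -$102.
By producing, the firm covers all variable cost plus $2704 of fixed cost; shutting down would lose the full $2806.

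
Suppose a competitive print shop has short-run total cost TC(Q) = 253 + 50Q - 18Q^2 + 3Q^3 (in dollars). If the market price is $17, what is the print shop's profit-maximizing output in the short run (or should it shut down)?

Shut down

From TC, MC = TC'(Q) = 50 - 36Q + 9Q^2 and AVC = VC/Q = 50 - 18Q + 3Q^2.
AVC hits its minimum where MC = AVC, at Q = 3, giving min AVC = 50 - 18·3 + 3·3^2 = $23.
With P < min AVC ($17 < $23), every unit sold adds to the loss.
The firm minimizes its loss by shutting down and losing only its fixed cost of $253.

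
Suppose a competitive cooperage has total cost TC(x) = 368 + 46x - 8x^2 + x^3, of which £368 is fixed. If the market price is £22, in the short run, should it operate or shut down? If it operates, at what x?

Variable cost is VC = 46x - 8x^2 + x^3, so AVC = VC/x = 46 - 8x + x^2 and MC = dTC/dx = 46 - 16x + 3x^2.
The AVC parabola has its vertex at x = 8/2 = 4, where AVC = 46 - 8·4 + 4^2 = £30.
P = £22 lies below min AVC = £30; no output level covers variable cost.
The firm minimizes its loss by shutting down and losing only its fixed cost of £368.

Shut down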